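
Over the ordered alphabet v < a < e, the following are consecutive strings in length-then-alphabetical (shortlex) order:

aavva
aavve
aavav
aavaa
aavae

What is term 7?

Stepping forward 2 times from aavae: aavae → aavev, then the target.

aavea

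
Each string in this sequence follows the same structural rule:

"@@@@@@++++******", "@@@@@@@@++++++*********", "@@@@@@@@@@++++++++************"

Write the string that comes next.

@@@@@@@@@@@@++++++++++***************

Reading off run lengths: @ runs 6, 8, 10; + runs 4, 6, 8; * runs 6, 9, 12 — each is linear in n, where the shown terms are n = 2, 3, 4.
At n = 5 the blocks have lengths 12, 10, 15.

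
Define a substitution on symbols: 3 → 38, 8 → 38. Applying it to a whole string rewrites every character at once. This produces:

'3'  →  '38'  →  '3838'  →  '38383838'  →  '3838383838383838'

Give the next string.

38383838383838383838383838383838

φ(3838383838383838) expands symbol-by-symbol to 38 38 38 38 38 38 38 38 38 38 38 38 38 38 38 38; joining the 16 pieces gives the next term.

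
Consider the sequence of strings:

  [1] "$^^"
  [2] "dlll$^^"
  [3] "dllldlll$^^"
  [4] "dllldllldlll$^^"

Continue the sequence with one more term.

Every step adds dlll at the front: s(k+1) = dlll·s(k).
Applying this once more to dllldllldlll$^^:

dllldllldllldlll$^^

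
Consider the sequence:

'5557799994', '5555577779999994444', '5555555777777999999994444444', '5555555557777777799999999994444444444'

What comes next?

5555555555577777777779999999999994444444444444

Each string has the form 5^{2n+1} 7^{2n} 9^{2n+2} 4^{3n-2} (n = 1, 2, …).
For the next term, n = 5, so the run lengths are 11, 10, 12, 13.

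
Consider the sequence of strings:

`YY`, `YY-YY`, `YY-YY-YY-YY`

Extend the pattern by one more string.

Every step duplicates the string with '-' between the halves.
Doubling YY-YY-YY-YY with '-' between the halves:

YY-YY-YY-YY-YY-YY-YY-YY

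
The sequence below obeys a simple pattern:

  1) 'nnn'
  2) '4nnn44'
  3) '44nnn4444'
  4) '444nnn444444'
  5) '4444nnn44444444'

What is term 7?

444444nnn444444444444

s(k+1) = 4·s(k)·44, so each term gains 4 as a prefix and 44 as a suffix.
From 4444nnn44444444, 2 further steps: 4444nnn44444444 → 44444nnn4444444444 → (answer).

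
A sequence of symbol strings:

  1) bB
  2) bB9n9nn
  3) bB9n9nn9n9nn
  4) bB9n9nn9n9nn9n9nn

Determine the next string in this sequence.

Each term is the previous one with 9n9nn appended.
Applying this once more to bB9n9nn9n9nn9n9nn:

bB9n9nn9n9nn9n9nn9n9nn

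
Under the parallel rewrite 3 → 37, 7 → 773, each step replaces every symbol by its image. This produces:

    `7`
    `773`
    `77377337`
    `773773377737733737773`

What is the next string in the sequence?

Rewriting the 21 symbols of 773773377737733737773 one by one yields 773 773 37 773 773 37 37 773 773 773 37 773 773 37 37 773 37 773 773 773 37; concatenated:

7737733777377337377737737733777377337377733777377377337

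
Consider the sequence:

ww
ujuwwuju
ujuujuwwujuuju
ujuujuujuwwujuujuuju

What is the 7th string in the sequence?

Every step adds uju to the front and uju to the end of the previous string.
From ujuujuujuwwujuujuuju, 3 further steps: ujuujuujuwwujuujuuju → ujuujuujuujuwwujuujuujuuju → ujuujuujuujuujuwwujuujuujuujuuju → (answer).

ujuujuujuujuujuujuwwujuujuujuujuujuuju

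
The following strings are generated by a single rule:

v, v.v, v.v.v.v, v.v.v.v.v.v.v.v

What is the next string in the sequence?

s(k+1) = s(k)·.·s(k) — each term doubles the last with '.' between the halves.
Doubling v.v.v.v.v.v.v.v with '.' between the halves:

v.v.v.v.v.v.v.v.v.v.v.v.v.v.v.v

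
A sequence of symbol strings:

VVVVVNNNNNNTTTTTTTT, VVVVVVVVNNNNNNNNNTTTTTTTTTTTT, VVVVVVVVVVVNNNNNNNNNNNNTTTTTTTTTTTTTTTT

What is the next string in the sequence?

VVVVVVVVVVVVVVNNNNNNNNNNNNNNNTTTTTTTTTTTTTTTTTTTT

Each string has the form V^{3n-1} N^{3n} T^{4n}, where the shown terms are n = 2, 3, 4.
For the next term, n = 5, so the run lengths are 14, 15, 20.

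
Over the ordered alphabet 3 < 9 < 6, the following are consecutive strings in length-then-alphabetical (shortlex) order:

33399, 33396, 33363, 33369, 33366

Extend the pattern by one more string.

Find the rightmost character of 33366 below 6, bump it to the next letter, and reset everything to its right to 3.

33933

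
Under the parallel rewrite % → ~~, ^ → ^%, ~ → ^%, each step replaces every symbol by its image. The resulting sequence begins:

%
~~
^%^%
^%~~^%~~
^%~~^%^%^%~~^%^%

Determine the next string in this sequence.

φ(^%~~^%^%^%~~^%^%) expands symbol-by-symbol to ^% ~~ ^% ^% ^% ~~ ^% ~~ ^% ~~ ^% ^% ^% ~~ ^% ~~; joining the 16 pieces gives the next term.

^%~~^%^%^%~~^%~~^%~~^%^%^%~~^%~~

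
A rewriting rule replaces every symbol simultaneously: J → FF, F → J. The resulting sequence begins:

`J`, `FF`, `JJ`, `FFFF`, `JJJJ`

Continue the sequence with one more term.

FFFFFFFF

Rewriting each symbol of JJJJ: J→FF, J→FF, J→FF, J→FF, which concatenates to FF FF FF FF.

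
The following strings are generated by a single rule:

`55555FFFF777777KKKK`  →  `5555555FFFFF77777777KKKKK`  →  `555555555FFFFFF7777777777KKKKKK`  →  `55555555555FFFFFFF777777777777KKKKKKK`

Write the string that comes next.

5555555555555FFFFFFFF77777777777777KKKKKKKK

The n-th term is 2n-1 5's then n+1 F's then 2n 7's then n+1 K's, where the shown terms are n = 3, 4, 5, 6.
At n = 7 the blocks have lengths 13, 8, 14, 8.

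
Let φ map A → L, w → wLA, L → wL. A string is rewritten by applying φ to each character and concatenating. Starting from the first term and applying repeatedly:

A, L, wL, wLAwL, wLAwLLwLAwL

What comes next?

wLAwLLwLAwLwLwLAwLLwLAwL

Expanding wLAwLLwLAwL: w→wLA, L→wL, A→L, w→wLA, L→wL, L→wL, w→wLA, L→wL, A→L, w→wLA, L→wL. Concatenated: wLA wL L wLA wL wL wLA wL L wLA wL.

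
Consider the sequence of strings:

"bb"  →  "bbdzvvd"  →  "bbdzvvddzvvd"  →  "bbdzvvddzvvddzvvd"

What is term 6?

The strings grow by a fixed suffix dzvvd each time.
From bbdzvvddzvvddzvvd, 2 further steps: bbdzvvddzvvddzvvd → bbdzvvddzvvddzvvddzvvd → (answer).

bbdzvvddzvvddzvvddzvvddzvvd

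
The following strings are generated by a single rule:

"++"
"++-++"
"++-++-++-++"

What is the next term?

Each string is two copies of the previous one joined by '-'.
So the next term is two copies of ++-++-++-++ with '-' between the halves.

++-++-++-++-++-++-++-++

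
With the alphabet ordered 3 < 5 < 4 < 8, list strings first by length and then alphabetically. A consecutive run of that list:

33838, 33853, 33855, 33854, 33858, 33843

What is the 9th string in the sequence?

33848

Advancing 3 positions from 33843 through 33843 → 33845 → 33844 reaches term 9.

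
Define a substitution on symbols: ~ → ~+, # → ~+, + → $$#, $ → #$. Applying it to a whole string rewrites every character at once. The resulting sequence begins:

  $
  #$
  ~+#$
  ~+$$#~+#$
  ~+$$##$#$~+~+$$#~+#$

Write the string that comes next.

Applying the rule to each of the 20 symbols of ~+$$##$#$~+~+$$#~+#$ gives the pieces ~+ $$# #$ #$ ~+ ~+ #$ ~+ #$ ~+ $$# ~+ $$# #$ #$ ~+ ~+ $$# ~+ #$, which concatenate to the answer.

~+$$##$#$~+~+#$~+#$~+$$#~+$$##$#$~+~+$$#~+#$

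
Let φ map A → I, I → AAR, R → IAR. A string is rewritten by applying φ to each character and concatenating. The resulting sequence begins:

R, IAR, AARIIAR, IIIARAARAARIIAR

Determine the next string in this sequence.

AARAARAARIIARIIIARIIIARAARAARIIAR

Applying the rule to each of the 15 symbols of IIIARAARAARIIAR gives the pieces AAR AAR AAR I IAR I I IAR I I IAR AAR AAR I IAR, which concatenate to the answer.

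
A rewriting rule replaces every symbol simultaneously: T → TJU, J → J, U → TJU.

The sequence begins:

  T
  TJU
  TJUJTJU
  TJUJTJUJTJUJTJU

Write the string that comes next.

Rewriting the 15 symbols of TJUJTJUJTJUJTJU one by one yields TJU J TJU J TJU J TJU J TJU J TJU J TJU J TJU; concatenated:

TJUJTJUJTJUJTJUJTJUJTJUJTJUJTJU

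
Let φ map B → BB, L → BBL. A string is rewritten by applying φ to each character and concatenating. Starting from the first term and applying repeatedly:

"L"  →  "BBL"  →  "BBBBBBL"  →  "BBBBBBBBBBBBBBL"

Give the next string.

Rewriting the 15 symbols of BBBBBBBBBBBBBBL one by one yields BB BB BB BB BB BB BB BB BB BB BB BB BB BB BBL; concatenated:

BBBBBBBBBBBBBBBBBBBBBBBBBBBBBBL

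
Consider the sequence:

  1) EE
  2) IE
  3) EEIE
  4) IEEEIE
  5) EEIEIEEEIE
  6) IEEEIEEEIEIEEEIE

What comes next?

Each term (from the third on) is the two preceding terms concatenated in order: term 3 = EE·IE = EEIE.
The next term joins EEIEIEEEIE and IEEEIEEEIEIEEEIE.

EEIEIEEEIEIEEEIEEEIEIEEEIE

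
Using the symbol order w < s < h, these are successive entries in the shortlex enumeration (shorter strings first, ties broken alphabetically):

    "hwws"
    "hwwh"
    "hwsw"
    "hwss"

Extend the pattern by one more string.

hwsh

The successor of hwss increments the rightmost position that isn't already h and resets every position after it to w.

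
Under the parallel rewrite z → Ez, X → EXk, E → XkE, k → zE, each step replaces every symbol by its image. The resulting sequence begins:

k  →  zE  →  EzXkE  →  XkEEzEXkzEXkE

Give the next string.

Rewriting the 13 symbols of XkEEzEXkzEXkE one by one yields EXk zE XkE XkE Ez XkE EXk zE Ez XkE EXk zE XkE; concatenated:

EXkzEXkEXkEEzXkEEXkzEEzXkEEXkzEXkE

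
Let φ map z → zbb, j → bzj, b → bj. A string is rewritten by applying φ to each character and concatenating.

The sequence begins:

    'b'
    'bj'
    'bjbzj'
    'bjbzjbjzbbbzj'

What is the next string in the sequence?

bjbzjbjzbbbzjbjbzjzbbbjbjbjzbbbzj

Applying the rule to each of the 13 symbols of bjbzjbjzbbbzj gives the pieces bj bzj bj zbb bzj bj bzj zbb bj bj bj zbb bzj, which concatenate to the answer.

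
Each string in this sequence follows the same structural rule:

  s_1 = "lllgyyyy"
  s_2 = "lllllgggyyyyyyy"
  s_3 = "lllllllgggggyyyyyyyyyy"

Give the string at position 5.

lllllllllllgggggggggyyyyyyyyyyyyyyyy

The n-th term is 2n+1 l's then 2n-1 g's then 3n+1 y's (n = 1, 2, …).
Setting n = 5 gives 11, 9, 16 characters in each block.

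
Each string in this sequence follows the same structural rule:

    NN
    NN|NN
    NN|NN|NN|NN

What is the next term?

Every step duplicates the string with '|' between the halves.
Doubling NN|NN|NN|NN with '|' between the halves:

NN|NN|NN|NN|NN|NN|NN|NN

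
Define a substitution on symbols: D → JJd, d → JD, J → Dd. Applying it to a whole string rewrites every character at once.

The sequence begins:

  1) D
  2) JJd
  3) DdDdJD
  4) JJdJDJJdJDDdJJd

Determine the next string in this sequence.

Replace each of the 15 characters of JJdJDJJdJDDdJJd in place — Dd Dd JD Dd JJd Dd Dd JD Dd JJd JJd JD Dd Dd JD — and concatenate.

DdDdJDDdJJdDdDdJDDdJJdJJdJDDdDdJD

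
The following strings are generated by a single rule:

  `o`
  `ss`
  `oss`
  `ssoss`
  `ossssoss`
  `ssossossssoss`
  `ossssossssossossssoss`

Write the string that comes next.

ssossossssossossssossssossossssoss

From term 3 onward, concatenate the second-to-last term with the last: o·ss = oss, ss·oss = ssoss, …
So term 8 is ssossossssoss·ossssossssossossssoss.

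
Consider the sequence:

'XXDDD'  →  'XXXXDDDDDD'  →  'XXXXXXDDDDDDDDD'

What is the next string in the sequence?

The n-th term is 2n X's then 3n D's (n = 1, 2, …).
Setting n = 4 gives 8, 12 characters in each block.

XXXXXXXXDDDDDDDDDDDD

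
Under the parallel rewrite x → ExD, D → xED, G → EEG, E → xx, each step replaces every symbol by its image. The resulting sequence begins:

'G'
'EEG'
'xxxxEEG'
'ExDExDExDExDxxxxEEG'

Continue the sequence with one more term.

Replace each of the 19 characters of ExDExDExDExDxxxxEEG in place — xx ExD xED xx ExD xED xx ExD xED xx ExD xED ExD ExD ExD ExD xx xx EEG — and concatenate.

xxExDxEDxxExDxEDxxExDxEDxxExDxEDExDExDExDExDxxxxEEG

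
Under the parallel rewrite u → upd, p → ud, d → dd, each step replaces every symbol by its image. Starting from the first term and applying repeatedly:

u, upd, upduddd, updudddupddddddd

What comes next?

Replace each of the 16 characters of updudddupddddddd in place — upd ud dd upd dd dd dd upd ud dd dd dd dd dd dd dd — and concatenate.

updudddupdddddddupduddddddddddddddd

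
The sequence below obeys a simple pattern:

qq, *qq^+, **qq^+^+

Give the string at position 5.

Every step adds * to the front and ^+ to the end of the previous string.
From **qq^+^+, 2 further steps: **qq^+^+ → ***qq^+^+^+ → (answer).

****qq^+^+^+^+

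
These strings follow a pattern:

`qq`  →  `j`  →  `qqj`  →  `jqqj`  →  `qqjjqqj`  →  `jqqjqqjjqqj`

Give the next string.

From term 3 onward, concatenate the second-to-last term with the last: qq·j = qqj, j·qqj = jqqj, …
So term 7 is qqjjqqj·jqqjqqjjqqj.

qqjjqqjjqqjqqjjqqj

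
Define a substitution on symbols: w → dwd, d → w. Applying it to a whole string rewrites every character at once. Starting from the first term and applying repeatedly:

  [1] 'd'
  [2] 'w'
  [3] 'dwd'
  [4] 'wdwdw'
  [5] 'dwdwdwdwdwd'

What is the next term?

Rewriting each symbol of dwdwdwdwdwd: d→w, w→dwd, d→w, w→dwd, d→w, w→dwd, d→w, w→dwd, d→w, w→dwd, d→w, which concatenates to w dwd w dwd w dwd w dwd w dwd w.

wdwdwdwdwdwdwdwdwdwdw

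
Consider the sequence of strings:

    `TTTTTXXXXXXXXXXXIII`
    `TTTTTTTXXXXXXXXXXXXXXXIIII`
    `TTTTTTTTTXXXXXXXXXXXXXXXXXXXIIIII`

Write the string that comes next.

TTTTTTTTTTTXXXXXXXXXXXXXXXXXXXXXXXIIIIII

The n-th term is 2n+1 T's then 4n+3 X's then n+1 I's, where the shown terms are n = 2, 3, 4.
At n = 5 the blocks have lengths 11, 23, 6.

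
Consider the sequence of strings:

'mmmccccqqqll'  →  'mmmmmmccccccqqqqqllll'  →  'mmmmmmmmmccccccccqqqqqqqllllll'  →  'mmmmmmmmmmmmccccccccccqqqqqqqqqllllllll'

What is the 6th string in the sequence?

mmmmmmmmmmmmmmmmmmccccccccccccccqqqqqqqqqqqqqllllllllllll

Reading off run lengths: m runs 3, 6, 9, 12; c runs 4, 6, 8, 10; q runs 3, 5, 7, 9; l runs 2, 4, 6, 8 — each is linear in n (n = 1, 2, …).
For term 6, n = 6, so the run lengths are 18, 14, 13, 12.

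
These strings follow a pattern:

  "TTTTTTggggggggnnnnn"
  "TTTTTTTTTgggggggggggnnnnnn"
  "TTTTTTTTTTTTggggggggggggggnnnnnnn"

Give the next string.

Term n consists of 3n T's, followed by 3n+2 g's, followed by n+3 n's, where the shown terms are n = 2, 3, 4.
Setting n = 5 gives 15, 17, 8 characters in each block.

TTTTTTTTTTTTTTTgggggggggggggggggnnnnnnnn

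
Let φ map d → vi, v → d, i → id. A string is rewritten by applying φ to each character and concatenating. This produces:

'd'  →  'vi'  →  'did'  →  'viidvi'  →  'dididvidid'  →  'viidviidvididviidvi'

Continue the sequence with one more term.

Rewriting the 19 symbols of viidviidvididviidvi one by one yields d id id vi d id id vi d id vi id vi d id id vi d id; concatenated:

dididvidididvididviidvidididvidid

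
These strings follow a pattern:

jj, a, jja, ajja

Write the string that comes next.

jjaajja

Each term (from the third on) is the two preceding terms concatenated in order: term 3 = jj·a = jja.
So term 5 is jja·ajja.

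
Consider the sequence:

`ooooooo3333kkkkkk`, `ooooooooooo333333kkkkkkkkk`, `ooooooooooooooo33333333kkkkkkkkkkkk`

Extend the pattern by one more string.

ooooooooooooooooooo3333333333kkkkkkkkkkkkkkk

Term n consists of 4n+3 o's, followed by 2n+2 3's, followed by 3n+3 k's (n = 1, 2, …).
At n = 4 the blocks have lengths 19, 10, 15.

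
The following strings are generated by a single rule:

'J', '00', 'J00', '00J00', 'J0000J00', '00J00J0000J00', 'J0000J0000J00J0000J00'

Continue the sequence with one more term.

00J00J0000J00J0000J0000J00J0000J00

Each term (from the third on) is the two preceding terms concatenated in order: term 3 = J·00 = J00.
The next term joins 00J00J0000J00 and J0000J0000J00J0000J00.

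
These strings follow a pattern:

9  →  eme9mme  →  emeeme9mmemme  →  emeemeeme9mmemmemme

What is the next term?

emeemeemeeme9mmemmemmemme

Each term wraps the previous one in eme on the left and mme on the right.
So the next term is eme·emeemeeme9mmemmemme·mme.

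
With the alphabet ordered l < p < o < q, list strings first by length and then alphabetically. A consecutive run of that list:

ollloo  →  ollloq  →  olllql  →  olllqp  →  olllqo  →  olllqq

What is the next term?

Find the rightmost character of olllqq below q, bump it to the next letter, and reset everything to its right to l.

ollpll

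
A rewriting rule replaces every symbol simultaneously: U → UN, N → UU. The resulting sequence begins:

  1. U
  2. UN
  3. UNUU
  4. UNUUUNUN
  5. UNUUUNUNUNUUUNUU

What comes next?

φ(UNUUUNUNUNUUUNUU) expands symbol-by-symbol to UN UU UN UN UN UU UN UU UN UU UN UN UN UU UN UN; joining the 16 pieces gives the next term.

UNUUUNUNUNUUUNUUUNUUUNUNUNUUUNUN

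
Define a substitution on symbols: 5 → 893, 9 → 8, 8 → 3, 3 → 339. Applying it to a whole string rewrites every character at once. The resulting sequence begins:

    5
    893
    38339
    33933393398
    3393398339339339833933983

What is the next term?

Rewriting the 25 symbols of 3393398339339339833933983 one by one yields 339 339 8 339 339 8 3 339 339 8 339 339 8 339 339 8 3 339 339 8 339 339 8 3 339; concatenated:

3393398339339833393398339339833933983339339833933983339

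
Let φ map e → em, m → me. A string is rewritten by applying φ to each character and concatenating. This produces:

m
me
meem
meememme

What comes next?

Rewriting each symbol of meememme: m→me, e→em, e→em, m→me, e→em, m→me, m→me, e→em, which concatenates to me em em me em me me em.

meememmeemmemeem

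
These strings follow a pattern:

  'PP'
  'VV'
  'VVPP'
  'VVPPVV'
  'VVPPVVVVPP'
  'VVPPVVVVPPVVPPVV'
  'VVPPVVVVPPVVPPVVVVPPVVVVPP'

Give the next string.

Each term (from the third on) is the previous term followed by the one before it: term 3 = VV·PP = VVPP.
Continuing: VVPPVVVVPPVVPPVVVVPPVVVVPP · VVPPVVVVPPVVPPVV gives term 8.

VVPPVVVVPPVVPPVVVVPPVVVVPPVVPPVVVVPPVVPPVV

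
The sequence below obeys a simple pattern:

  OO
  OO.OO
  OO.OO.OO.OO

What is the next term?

OO.OO.OO.OO.OO.OO.OO.OO

s(k+1) = s(k)·.·s(k) — each term doubles the last with '.' between the halves.
One more doubling of OO.OO.OO.OO gives the answer.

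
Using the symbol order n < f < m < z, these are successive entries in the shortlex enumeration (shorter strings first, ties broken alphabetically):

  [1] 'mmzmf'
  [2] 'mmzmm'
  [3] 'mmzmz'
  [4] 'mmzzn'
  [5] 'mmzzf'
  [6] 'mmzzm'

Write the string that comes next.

Find the rightmost character of mmzzm below z, bump it to the next letter, and reset everything to its right to n.

mmzzz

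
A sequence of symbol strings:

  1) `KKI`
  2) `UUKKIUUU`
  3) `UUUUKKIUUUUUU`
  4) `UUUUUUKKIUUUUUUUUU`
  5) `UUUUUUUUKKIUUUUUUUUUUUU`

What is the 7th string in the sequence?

UUUUUUUUUUUUKKIUUUUUUUUUUUUUUUUUU

Each term wraps the previous one in UU on the left and UUU on the right.
From UUUUUUUUKKIUUUUUUUUUUUU, 2 further steps: UUUUUUUUKKIUUUUUUUUUUUU → UUUUUUUUUUKKIUUUUUUUUUUUUUUU → (answer).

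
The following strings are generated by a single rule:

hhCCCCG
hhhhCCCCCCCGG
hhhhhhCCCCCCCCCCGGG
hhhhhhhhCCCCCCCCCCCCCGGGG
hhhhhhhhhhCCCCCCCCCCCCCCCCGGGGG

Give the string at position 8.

hhhhhhhhhhhhhhhhCCCCCCCCCCCCCCCCCCCCCCCCCGGGGGGGG

Reading off run lengths: h runs 2, 4, 6, 8, 10; C runs 4, 7, 10, 13, 16; G runs 1, 2, 3, 4, 5 — each is linear in n (n = 1, 2, …).
Setting n = 8 gives 16, 25, 8 characters in each block.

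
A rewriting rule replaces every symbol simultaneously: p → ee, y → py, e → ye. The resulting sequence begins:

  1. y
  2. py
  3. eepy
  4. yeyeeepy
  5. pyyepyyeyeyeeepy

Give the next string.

eepypyyeeepypyyepyyepyyeyeyeeepy

Applying the rule to each of the 16 symbols of pyyepyyeyeyeeepy gives the pieces ee py py ye ee py py ye py ye py ye ye ye ee py, which concatenate to the answer.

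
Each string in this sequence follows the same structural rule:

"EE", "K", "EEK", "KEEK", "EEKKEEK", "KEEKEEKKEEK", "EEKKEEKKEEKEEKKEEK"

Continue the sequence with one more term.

KEEKEEKKEEKEEKKEEKKEEKEEKKEEK

Each term (from the third on) is the two preceding terms concatenated in order: term 3 = EE·K = EEK.
Continuing: KEEKEEKKEEK · EEKKEEKKEEKEEKKEEK gives term 8.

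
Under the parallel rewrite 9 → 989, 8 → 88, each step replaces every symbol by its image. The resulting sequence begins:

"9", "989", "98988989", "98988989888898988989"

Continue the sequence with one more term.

Replace each of the 20 characters of 98988989888898988989 in place — 989 88 989 88 88 989 88 989 88 88 88 88 989 88 989 88 88 989 88 989 — and concatenate.

989889898888989889898888888898988989888898988989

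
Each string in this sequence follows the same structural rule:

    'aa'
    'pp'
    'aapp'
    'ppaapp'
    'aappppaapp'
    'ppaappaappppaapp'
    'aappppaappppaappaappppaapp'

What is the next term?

ppaappaappppaappaappppaappppaappaappppaapp

This is a Fibonacci-style word recurrence s(k) = s(k−2)·s(k−1): e.g. aa·pp = aapp.
So term 8 is ppaappaappppaapp·aappppaappppaappaappppaapp.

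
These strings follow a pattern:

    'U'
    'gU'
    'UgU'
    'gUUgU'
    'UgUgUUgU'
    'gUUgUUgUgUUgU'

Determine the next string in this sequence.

This is a Fibonacci-style word recurrence s(k) = s(k−2)·s(k−1): e.g. U·gU = UgU.
So term 7 is UgUgUUgU·gUUgUUgUgUUgU.

UgUgUUgUgUUgUUgUgUUgU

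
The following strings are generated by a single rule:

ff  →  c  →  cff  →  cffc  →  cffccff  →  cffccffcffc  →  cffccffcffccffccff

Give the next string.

cffccffcffccffccffcffccffcffc

This is a Fibonacci-style word recurrence s(k) = s(k−1)·s(k−2): e.g. c·ff = cff.
Continuing: cffccffcffccffccff · cffccffcffc gives term 8.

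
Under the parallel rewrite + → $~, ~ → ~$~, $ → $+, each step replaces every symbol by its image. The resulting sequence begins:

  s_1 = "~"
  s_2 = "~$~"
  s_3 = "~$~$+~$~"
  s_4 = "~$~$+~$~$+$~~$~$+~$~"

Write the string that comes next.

φ(~$~$+~$~$+$~~$~$+~$~) expands symbol-by-symbol to ~$~ $+ ~$~ $+ $~ ~$~ $+ ~$~ $+ $~ $+ ~$~ ~$~ $+ ~$~ $+ $~ ~$~ $+ ~$~; joining the 20 pieces gives the next term.

~$~$+~$~$+$~~$~$+~$~$+$~$+~$~~$~$+~$~$+$~~$~$+~$~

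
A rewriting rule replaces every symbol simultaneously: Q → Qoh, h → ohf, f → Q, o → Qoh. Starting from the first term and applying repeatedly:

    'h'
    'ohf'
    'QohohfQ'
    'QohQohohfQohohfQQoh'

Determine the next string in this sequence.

QohQohohfQohQohohfQohohfQQohQohohfQohohfQQohQohQohohf

Applying the rule to each of the 19 symbols of QohQohohfQohohfQQoh gives the pieces Qoh Qoh ohf Qoh Qoh ohf Qoh ohf Q Qoh Qoh ohf Qoh ohf Q Qoh Qoh Qoh ohf, which concatenate to the answer.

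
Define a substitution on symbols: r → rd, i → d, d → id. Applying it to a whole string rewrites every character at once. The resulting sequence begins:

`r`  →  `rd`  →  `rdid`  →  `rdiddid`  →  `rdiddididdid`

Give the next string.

Apply φ to rdiddididdid symbol by symbol: r→rd, d→id, i→d, d→id, d→id, i→d, d→id, i→d, d→id, d→id, i→d, d→id; joined: rd id d id id d id d id id d id.

rdiddididdiddididdid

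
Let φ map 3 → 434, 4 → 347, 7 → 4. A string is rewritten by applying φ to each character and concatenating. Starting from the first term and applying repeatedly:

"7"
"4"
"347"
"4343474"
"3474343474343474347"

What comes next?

4343474347434347434347434743434743434743474343474

Replace each of the 19 characters of 3474343474343474347 in place — 434 347 4 347 434 347 434 347 4 347 434 347 434 347 4 347 434 347 4 — and concatenate.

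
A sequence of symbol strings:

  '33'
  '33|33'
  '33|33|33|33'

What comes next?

33|33|33|33|33|33|33|33

Each string is two copies of the previous one joined by '|'.
One more doubling of 33|33|33|33 gives the answer.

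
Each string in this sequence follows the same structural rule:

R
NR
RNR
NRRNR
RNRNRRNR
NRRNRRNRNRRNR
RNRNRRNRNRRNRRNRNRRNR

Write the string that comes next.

NRRNRRNRNRRNRRNRNRRNRNRRNRRNRNRRNR

From term 3 onward, concatenate the second-to-last term with the last: R·NR = RNR, NR·RNR = NRRNR, …
The next term joins NRRNRRNRNRRNR and RNRNRRNRNRRNRRNRNRRNR.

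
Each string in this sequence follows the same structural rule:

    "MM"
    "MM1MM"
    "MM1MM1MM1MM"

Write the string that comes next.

MM1MM1MM1MM1MM1MM1MM1MM

Every step duplicates the string with '1' between the halves.
One more doubling of MM1MM1MM1MM gives the answer.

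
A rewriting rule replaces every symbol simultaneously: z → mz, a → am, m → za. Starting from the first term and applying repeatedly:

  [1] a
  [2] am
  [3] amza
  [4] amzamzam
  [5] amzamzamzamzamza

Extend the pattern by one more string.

Rewriting the 16 symbols of amzamzamzamzamza one by one yields am za mz am za mz am za mz am za mz am za mz am; concatenated:

amzamzamzamzamzamzamzamzamzamzam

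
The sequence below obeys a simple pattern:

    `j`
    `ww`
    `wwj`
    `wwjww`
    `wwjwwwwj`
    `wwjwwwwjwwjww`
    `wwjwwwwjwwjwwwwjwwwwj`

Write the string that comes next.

Each term (from the third on) is the previous term followed by the one before it: term 3 = ww·j = wwj.
Continuing: wwjwwwwjwwjwwwwjwwwwj · wwjwwwwjwwjww gives term 8.

wwjwwwwjwwjwwwwjwwwwjwwjwwwwjwwjww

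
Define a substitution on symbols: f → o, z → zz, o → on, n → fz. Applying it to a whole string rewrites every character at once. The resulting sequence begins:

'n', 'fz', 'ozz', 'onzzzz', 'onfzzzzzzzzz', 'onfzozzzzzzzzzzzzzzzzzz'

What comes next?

onfzozzonzzzzzzzzzzzzzzzzzzzzzzzzzzzzzzzzzzzz

Applying the rule to each of the 23 symbols of onfzozzzzzzzzzzzzzzzzzz gives the pieces on fz o zz on zz zz zz zz zz zz zz zz zz zz zz zz zz zz zz zz zz zz, which concatenate to the answer.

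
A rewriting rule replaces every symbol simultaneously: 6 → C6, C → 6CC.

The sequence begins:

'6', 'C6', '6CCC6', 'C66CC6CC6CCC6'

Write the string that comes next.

6CCC6C66CC6CCC66CC6CCC66CC6CC6CCC6

Applying the rule to each of the 13 symbols of C66CC6CC6CCC6 gives the pieces 6CC C6 C6 6CC 6CC C6 6CC 6CC C6 6CC 6CC 6CC C6, which concatenate to the answer.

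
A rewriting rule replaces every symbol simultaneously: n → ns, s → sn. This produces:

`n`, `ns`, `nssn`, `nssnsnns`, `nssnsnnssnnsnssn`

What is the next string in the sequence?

Replace each of the 16 characters of nssnsnnssnnsnssn in place — ns sn sn ns sn ns ns sn sn ns ns sn ns sn sn ns — and concatenate.

nssnsnnssnnsnssnsnnsnssnnssnsnns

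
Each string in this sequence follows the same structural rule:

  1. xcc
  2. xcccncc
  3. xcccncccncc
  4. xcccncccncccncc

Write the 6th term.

Every step adds cncc to the end: s(k+1) = s(k)·cncc.
From xcccncccncccncc, 2 further steps: xcccncccncccncc → xcccncccncccncccncc → (answer).

xcccncccncccncccncccncc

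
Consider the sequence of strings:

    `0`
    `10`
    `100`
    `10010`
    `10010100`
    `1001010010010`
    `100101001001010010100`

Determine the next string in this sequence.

From term 3 onward, concatenate the last term with the second-to-last: 10·0 = 100, 100·10 = 10010, …
Continuing: 100101001001010010100 · 1001010010010 gives term 8.

1001010010010100101001001010010010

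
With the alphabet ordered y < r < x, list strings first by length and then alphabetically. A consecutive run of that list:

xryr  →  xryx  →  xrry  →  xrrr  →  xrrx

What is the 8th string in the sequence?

xrxx

Advancing 3 positions from xrrx through xrrx → xrxy → xrxr reaches term 8.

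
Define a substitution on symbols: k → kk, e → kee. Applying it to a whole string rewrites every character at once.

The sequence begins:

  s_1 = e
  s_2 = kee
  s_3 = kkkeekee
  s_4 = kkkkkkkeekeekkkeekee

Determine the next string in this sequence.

Applying the rule to each of the 20 symbols of kkkkkkkeekeekkkeekee gives the pieces kk kk kk kk kk kk kk kee kee kk kee kee kk kk kk kee kee kk kee kee, which concatenate to the answer.

kkkkkkkkkkkkkkkeekeekkkeekeekkkkkkkeekeekkkeekee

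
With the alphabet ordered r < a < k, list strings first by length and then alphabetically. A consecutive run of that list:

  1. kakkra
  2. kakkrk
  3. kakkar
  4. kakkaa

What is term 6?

Continuing the enumeration 2 steps past kakkaa: kakkaa → kakkak → (answer).

kakkkr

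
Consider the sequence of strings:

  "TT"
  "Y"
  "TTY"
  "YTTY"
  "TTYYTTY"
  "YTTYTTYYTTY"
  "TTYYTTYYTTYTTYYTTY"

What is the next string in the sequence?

From term 3 onward, concatenate the second-to-last term with the last: TT·Y = TTY, Y·TTY = YTTY, …
The next term joins YTTYTTYYTTY and TTYYTTYYTTYTTYYTTY.

YTTYTTYYTTYTTYYTTYYTTYTTYYTTY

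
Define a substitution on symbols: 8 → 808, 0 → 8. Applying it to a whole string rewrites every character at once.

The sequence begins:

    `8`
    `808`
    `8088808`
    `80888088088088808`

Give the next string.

80888088088088808808880880888088088088808

Replace each of the 17 characters of 80888088088088808 in place — 808 8 808 808 808 8 808 808 8 808 808 8 808 808 808 8 808 — and concatenate.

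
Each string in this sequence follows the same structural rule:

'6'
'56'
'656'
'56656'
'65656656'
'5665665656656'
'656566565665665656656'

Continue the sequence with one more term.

Each term (from the third on) is the two preceding terms concatenated in order: term 3 = 6·56 = 656.
So term 8 is 5665665656656·656566565665665656656.

5665665656656656566565665665656656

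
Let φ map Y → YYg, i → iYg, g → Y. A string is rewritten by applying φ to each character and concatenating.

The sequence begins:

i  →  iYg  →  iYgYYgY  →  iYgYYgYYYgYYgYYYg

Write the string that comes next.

φ(iYgYYgYYYgYYgYYYg) expands symbol-by-symbol to iYg YYg Y YYg YYg Y YYg YYg YYg Y YYg YYg Y YYg YYg YYg Y; joining the 17 pieces gives the next term.

iYgYYgYYYgYYgYYYgYYgYYgYYYgYYgYYYgYYgYYgY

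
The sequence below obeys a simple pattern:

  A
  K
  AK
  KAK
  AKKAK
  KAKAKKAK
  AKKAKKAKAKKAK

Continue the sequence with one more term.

Each term (from the third on) is the two preceding terms concatenated in order: term 3 = A·K = AK.
So term 8 is KAKAKKAK·AKKAKKAKAKKAK.

KAKAKKAKAKKAKKAKAKKAK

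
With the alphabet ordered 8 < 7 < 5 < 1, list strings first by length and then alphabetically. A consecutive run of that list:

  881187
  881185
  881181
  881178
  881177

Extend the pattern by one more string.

881175

Find the rightmost character of 881177 below 1, bump it to the next letter, and reset everything to its right to 8.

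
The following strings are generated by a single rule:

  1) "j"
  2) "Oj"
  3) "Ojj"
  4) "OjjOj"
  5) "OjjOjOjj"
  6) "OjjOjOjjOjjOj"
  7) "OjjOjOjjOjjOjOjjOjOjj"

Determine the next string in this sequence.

Each term (from the third on) is the previous term followed by the one before it: term 3 = Oj·j = Ojj.
The next term joins OjjOjOjjOjjOjOjjOjOjj and OjjOjOjjOjjOj.

OjjOjOjjOjjOjOjjOjOjjOjjOjOjjOjjOj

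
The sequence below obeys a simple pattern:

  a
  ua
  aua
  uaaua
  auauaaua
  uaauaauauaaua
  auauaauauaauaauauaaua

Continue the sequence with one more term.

This is a Fibonacci-style word recurrence s(k) = s(k−2)·s(k−1): e.g. a·ua = aua.
Continuing: uaauaauauaaua · auauaauauaauaauauaaua gives term 8.

uaauaauauaauaauauaauauaauaauauaaua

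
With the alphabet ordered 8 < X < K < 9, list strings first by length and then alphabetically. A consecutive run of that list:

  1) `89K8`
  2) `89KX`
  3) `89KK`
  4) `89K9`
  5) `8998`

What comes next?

899X

Treat 8998 as a base-4 numeral over the given alphabet and add one, carrying through any trailing 9's.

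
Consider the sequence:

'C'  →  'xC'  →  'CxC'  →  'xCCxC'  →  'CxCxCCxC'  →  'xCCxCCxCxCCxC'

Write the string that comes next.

CxCxCCxCxCCxCCxCxCCxC

This is a Fibonacci-style word recurrence s(k) = s(k−2)·s(k−1): e.g. C·xC = CxC.
The next term joins CxCxCCxC and xCCxCCxCxCCxC.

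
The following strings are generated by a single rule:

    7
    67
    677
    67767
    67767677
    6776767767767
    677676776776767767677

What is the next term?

6776767767767677676776776767767767

From term 3 onward, concatenate the last term with the second-to-last: 67·7 = 677, 677·67 = 67767, …
The next term joins 677676776776767767677 and 6776767767767.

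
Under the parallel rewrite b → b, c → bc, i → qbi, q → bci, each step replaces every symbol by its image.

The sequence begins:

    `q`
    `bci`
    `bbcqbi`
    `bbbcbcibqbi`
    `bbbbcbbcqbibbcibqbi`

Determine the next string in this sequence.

Rewriting the 19 symbols of bbbbcbbcqbibbcibqbi one by one yields b b b b bc b b bc bci b qbi b b bc qbi b bci b qbi; concatenated:

bbbbbcbbbcbcibqbibbbcqbibbcibqbi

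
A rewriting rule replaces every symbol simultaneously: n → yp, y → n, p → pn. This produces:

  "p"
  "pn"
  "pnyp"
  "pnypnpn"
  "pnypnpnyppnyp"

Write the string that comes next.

φ(pnypnpnyppnyp) expands symbol-by-symbol to pn yp n pn yp pn yp n pn pn yp n pn; joining the 13 pieces gives the next term.

pnypnpnyppnypnpnpnypnpn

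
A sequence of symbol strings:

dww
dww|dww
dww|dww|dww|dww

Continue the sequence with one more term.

dww|dww|dww|dww|dww|dww|dww|dww

s(k+1) = s(k)·|·s(k) — each term doubles the last with '|' between the halves.
One more doubling of dww|dww|dww|dww gives the answer.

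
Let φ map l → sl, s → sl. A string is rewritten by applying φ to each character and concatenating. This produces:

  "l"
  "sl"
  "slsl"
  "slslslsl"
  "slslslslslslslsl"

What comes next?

Replace each of the 16 characters of slslslslslslslsl in place — sl sl sl sl sl sl sl sl sl sl sl sl sl sl sl sl — and concatenate.

slslslslslslslslslslslslslslslsl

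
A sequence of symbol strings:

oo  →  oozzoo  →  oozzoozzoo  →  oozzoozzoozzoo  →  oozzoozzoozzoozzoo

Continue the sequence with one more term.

Every step adds zzoo to the end: s(k+1) = s(k)·zzoo.
So the next term is oozzoozzoozzoozzoo·zzoo.

oozzoozzoozzoozzoozzoo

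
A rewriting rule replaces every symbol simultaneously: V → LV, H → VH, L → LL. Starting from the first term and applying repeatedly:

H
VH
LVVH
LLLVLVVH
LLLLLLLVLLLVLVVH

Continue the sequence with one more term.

Rewriting the 16 symbols of LLLLLLLVLLLVLVVH one by one yields LL LL LL LL LL LL LL LV LL LL LL LV LL LV LV VH; concatenated:

LLLLLLLLLLLLLLLVLLLLLLLVLLLVLVVH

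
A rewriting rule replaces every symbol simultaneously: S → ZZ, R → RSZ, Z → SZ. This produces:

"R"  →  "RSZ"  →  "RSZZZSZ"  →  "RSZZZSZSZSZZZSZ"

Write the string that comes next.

Replace each of the 15 characters of RSZZZSZSZSZZZSZ in place — RSZ ZZ SZ SZ SZ ZZ SZ ZZ SZ ZZ SZ SZ SZ ZZ SZ — and concatenate.

RSZZZSZSZSZZZSZZZSZZZSZSZSZZZSZ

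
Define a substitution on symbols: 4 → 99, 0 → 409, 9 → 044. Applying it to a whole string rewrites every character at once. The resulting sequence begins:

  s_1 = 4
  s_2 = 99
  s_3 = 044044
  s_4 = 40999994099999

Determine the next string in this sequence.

9940904404404404404499409044044044044044

Replace each of the 14 characters of 40999994099999 in place — 99 409 044 044 044 044 044 99 409 044 044 044 044 044 — and concatenate.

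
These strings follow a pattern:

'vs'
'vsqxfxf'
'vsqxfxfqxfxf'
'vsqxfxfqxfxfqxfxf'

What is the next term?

The strings grow by a fixed suffix qxfxf each time.
One more step from vsqxfxfqxfxfqxfxf gives the answer.

vsqxfxfqxfxfqxfxfqxfxf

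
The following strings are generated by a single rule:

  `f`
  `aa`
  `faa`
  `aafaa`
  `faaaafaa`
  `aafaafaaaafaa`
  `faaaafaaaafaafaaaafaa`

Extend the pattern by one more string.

Each term (from the third on) is the two preceding terms concatenated in order: term 3 = f·aa = faa.
So term 8 is aafaafaaaafaa·faaaafaaaafaafaaaafaa.

aafaafaaaafaafaaaafaaaafaafaaaafaa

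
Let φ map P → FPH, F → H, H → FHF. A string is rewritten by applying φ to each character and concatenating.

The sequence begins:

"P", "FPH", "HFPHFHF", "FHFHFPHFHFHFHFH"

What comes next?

Rewriting the 15 symbols of FHFHFPHFHFHFHFH one by one yields H FHF H FHF H FPH FHF H FHF H FHF H FHF H FHF; concatenated:

HFHFHFHFHFPHFHFHFHFHFHFHFHFHFHF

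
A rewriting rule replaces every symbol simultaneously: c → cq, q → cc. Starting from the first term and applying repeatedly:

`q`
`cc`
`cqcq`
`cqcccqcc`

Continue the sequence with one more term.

Apply φ to cqcccqcc symbol by symbol: c→cq, q→cc, c→cq, c→cq, c→cq, q→cc, c→cq, c→cq; joined: cq cc cq cq cq cc cq cq.

cqcccqcqcqcccqcq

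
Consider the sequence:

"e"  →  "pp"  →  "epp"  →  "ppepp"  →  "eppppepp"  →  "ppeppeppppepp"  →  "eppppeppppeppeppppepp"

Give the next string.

This is a Fibonacci-style word recurrence s(k) = s(k−2)·s(k−1): e.g. e·pp = epp.
Continuing: ppeppeppppepp · eppppeppppeppeppppepp gives term 8.

ppeppeppppeppeppppeppppeppeppppepp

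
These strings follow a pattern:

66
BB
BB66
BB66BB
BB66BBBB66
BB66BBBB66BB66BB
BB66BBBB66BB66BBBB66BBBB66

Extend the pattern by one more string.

BB66BBBB66BB66BBBB66BBBB66BB66BBBB66BB66BB

This is a Fibonacci-style word recurrence s(k) = s(k−1)·s(k−2): e.g. BB·66 = BB66.
The next term joins BB66BBBB66BB66BBBB66BBBB66 and BB66BBBB66BB66BB.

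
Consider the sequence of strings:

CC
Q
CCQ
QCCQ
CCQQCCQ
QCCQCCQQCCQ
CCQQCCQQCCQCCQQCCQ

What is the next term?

Each term (from the third on) is the two preceding terms concatenated in order: term 3 = CC·Q = CCQ.
Continuing: QCCQCCQQCCQ · CCQQCCQQCCQCCQQCCQ gives term 8.

QCCQCCQQCCQCCQQCCQQCCQCCQQCCQ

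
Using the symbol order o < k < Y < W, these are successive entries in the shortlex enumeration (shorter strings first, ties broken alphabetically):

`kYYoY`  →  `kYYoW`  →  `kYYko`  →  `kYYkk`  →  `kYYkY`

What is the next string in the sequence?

kYYkW

Treat kYYkY as a base-4 numeral over the given alphabet and add one, carrying through any trailing W's.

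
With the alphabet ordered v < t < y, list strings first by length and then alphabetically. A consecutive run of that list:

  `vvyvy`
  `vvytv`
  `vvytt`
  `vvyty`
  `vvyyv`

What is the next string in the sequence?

vvyyt

The successor of vvyyv increments the rightmost position that isn't already y and resets every position after it to v.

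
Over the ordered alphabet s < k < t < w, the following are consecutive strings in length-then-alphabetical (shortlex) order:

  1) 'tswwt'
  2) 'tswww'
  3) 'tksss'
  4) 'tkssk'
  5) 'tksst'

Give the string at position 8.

tkskk

Advancing 3 positions from tksst through tksst → tkssw → tksks reaches term 8.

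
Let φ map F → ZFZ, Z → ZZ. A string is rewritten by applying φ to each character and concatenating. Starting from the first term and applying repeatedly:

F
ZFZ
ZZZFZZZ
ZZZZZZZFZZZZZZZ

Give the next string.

ZZZZZZZZZZZZZZZFZZZZZZZZZZZZZZZ

Replace each of the 15 characters of ZZZZZZZFZZZZZZZ in place — ZZ ZZ ZZ ZZ ZZ ZZ ZZ ZFZ ZZ ZZ ZZ ZZ ZZ ZZ ZZ — and concatenate.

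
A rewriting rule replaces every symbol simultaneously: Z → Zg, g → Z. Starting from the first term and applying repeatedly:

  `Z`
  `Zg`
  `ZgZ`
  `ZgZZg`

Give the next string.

Rewriting each symbol of ZgZZg: Z→Zg, g→Z, Z→Zg, Z→Zg, g→Z, which concatenates to Zg Z Zg Zg Z.

ZgZZgZgZ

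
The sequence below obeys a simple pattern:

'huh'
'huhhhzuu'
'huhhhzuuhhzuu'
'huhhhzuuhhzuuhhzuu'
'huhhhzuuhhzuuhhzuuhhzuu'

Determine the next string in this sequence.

Every step adds hhzuu to the end: s(k+1) = s(k)·hhzuu.
Applying this once more to huhhhzuuhhzuuhhzuuhhzuu:

huhhhzuuhhzuuhhzuuhhzuuhhzuu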